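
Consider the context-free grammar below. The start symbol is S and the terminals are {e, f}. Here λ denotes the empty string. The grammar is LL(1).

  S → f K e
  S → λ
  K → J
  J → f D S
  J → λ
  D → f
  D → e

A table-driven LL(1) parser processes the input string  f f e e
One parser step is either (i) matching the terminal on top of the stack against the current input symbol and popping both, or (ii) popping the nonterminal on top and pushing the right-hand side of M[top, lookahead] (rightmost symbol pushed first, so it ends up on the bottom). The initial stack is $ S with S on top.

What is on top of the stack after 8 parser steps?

e

     Stack      Input      Action
  1  $ S        f f e e $  expand S → f K e
  2  $ e K f    f f e e $  match f
  3  $ e K      f e e $    expand K → J
  4  $ e J      f e e $    expand J → f D S
  5  $ e S D f  f e e $    match f
  6  $ e S D    e e $      expand D → e
  7  $ e S e    e e $      match e
  8  $ e S      e $        expand S → λ
Stack after step 8: $ e (top = e).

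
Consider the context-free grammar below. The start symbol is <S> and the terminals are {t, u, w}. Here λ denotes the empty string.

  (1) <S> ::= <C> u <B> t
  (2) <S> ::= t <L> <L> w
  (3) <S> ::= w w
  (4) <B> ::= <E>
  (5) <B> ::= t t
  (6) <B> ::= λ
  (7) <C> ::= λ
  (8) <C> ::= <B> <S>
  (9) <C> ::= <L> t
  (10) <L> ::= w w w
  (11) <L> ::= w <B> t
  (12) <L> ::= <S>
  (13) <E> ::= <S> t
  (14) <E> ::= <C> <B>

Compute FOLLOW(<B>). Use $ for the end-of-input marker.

FIRST(<S>): from <S>::=<C> u <B> t we get {t, u, w}; from <S>::=t <L> <L> w we get {t}; from <S>::=w w we get {w}. So FIRST(<S>) = {t, u, w}.
FIRST(<L>): from <L>::=w w w we get {w}; from <L>::=w <B> t we get {w}; from <L>::=<S> we get {t, u, w}. So FIRST(<L>) = {t, u, w}.
FIRST(<B>): from <B>::=<E> we get {λ, t, u, w}; from <B>::=t t we get {t}; from <B>::=λ we get {λ}. So FIRST(<B>) = {λ, t, u, w}.
FIRST(<C>): from <C>::=λ we get {λ}; from <C>::=<B> <S> we get {t, u, w}; from <C>::=<L> t we get {t, u, w}. So FIRST(<C>) = {λ, t, u, w}.
FIRST(<E>): from <E>::=<S> t we get {t, u, w}; from <E>::=<C> <B> we get {λ, t, u, w}. So FIRST(<E>) = {λ, t, u, w}.
FOLLOW(<S>) includes $ since <S> is the start symbol.
FOLLOW(<L>): in <S>::=t <L> <L> w (occurrence 1), <L> is followed by <L> w with FIRST {t, u, w}; in <S>::=t <L> <L> w (occurrence 2), <L> is followed by w with FIRST {w}; in <C>::=<L> t, <L> is followed by t with FIRST {t}. Thus FOLLOW(<L>) = {t, u, w}.
FOLLOW(<S>): in <C>::=<B> <S>, the suffix after <S> is empty, so FOLLOW(<S>) ⊇ FOLLOW(<C>) = {t, u, w}; in <L>::=<S>, the suffix after <S> is empty, so FOLLOW(<S>) ⊇ FOLLOW(<L>) = {t, u, w}; in <E>::=<S> t, <S> is followed by t with FIRST {t}. Thus FOLLOW(<S>) = {$, t, u, w}.
FOLLOW(<B>): in <S>::=<C> u <B> t, <B> is followed by t with FIRST {t}; in <C>::=<B> <S>, <B> is followed by <S> with FIRST {t, u, w}; in <L>::=w <B> t, <B> is followed by t with FIRST {t}; in <E>::=<C> <B>, the suffix after <B> is empty, so FOLLOW(<B>) ⊇ FOLLOW(<E>) = {t, u, w}. Thus FOLLOW(<B>) = {t, u, w}.
FOLLOW(<E>): in <B>::=<E>, the suffix after <E> is empty, so FOLLOW(<E>) ⊇ FOLLOW(<B>) = {t, u, w}. Thus FOLLOW(<E>) = {t, u, w}.
FOLLOW(<C>): in <S>::=<C> u <B> t, <C> is followed by u <B> t with FIRST {u}; in <E>::=<C> <B>, <C> is followed by <B> with FIRST {λ, t, u, w}; in <E>::=<C> <B>, the suffix after <C> is nullable, so FOLLOW(<C>) ⊇ FOLLOW(<E>) = {t, u, w}. Thus FOLLOW(<C>) = {t, u, w}.

{t, u, w}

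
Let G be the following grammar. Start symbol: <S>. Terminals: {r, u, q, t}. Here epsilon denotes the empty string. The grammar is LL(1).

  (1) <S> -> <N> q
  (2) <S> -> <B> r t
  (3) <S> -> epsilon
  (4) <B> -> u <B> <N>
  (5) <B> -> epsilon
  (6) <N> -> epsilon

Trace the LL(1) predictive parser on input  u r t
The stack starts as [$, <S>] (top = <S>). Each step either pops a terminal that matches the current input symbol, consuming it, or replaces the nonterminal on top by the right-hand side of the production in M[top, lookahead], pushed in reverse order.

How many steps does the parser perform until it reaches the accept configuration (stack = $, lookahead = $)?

7

     Stack            Input    Action
  1  $ <S>            u r t $  expand <S> -> <B> r t
  2  $ t r <B>        u r t $  expand <B> -> u <B> <N>
  3  $ t r <N> <B> u  u r t $  match u
  4  $ t r <N> <B>    r t $    expand <B> -> epsilon
  5  $ t r <N>        r t $    expand <N> -> epsilon
  6  $ t r            r t $    match r
  7  $ t              t $      match t
Accept reached after 7 steps.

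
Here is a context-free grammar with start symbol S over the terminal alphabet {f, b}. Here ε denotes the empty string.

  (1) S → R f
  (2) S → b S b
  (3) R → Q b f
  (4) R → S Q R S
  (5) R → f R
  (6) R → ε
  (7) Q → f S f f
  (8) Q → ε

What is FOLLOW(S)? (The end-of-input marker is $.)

FIRST(Q): from Q→f S f f we get {f}; from Q→ε we get {ε}. So FIRST(Q) = {ε, f}.
FIRST(S): from S→R f we get {b, f}; from S→b S b we get {b}. So FIRST(S) = {b, f}.
FIRST(R): from R→Q b f we get {b, f}; from R→S Q R S we get {b, f}; from R→f R we get {f}; from R→ε we get {ε}. So FIRST(R) = {ε, b, f}.
FOLLOW(S) includes $ since S is the start symbol.
FOLLOW(R): in S→R f, R is followed by f with FIRST {f}; in R→S Q R S, R is followed by S with FIRST {b, f}; in R→f R, the suffix after R is empty (adds nothing new). Thus FOLLOW(R) = {b, f}.
FOLLOW(S): in S→b S b, S is followed by b with FIRST {b}; in R→S Q R S (occurrence 1), S is followed by Q R S with FIRST {b, f}; in R→S Q R S (occurrence 2), the suffix after S is empty, so FOLLOW(S) ⊇ FOLLOW(R) = {b, f}; in Q→f S f f, S is followed by f f with FIRST {f}. Thus FOLLOW(S) = {$, b, f}.
FOLLOW(Q): in R→Q b f, Q is followed by b f with FIRST {b}; in R→S Q R S, Q is followed by R S with FIRST {b, f}. Thus FOLLOW(Q) = {b, f}.

{$, b, f}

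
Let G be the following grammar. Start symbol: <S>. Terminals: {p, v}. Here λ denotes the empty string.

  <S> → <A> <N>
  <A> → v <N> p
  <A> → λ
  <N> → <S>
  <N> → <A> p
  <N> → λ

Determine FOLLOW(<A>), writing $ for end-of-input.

{$, p, v}

FIRST(<A>): from <A>→v <N> p we get {v}; from <A>→λ we get {λ}. So FIRST(<A>) = {λ, v}.
FIRST(<S>): from <S>→<A> <N> we get {λ, p, v}. So FIRST(<S>) = {λ, p, v}.
FIRST(<N>): from <N>→<S> we get {λ, p, v}; from <N>→<A> p we get {p, v}; from <N>→λ we get {λ}. So FIRST(<N>) = {λ, p, v}.
FOLLOW(<S>) includes $ since <S> is the start symbol.
FOLLOW(<S>): in <N>→<S>, the suffix after <S> is empty, so FOLLOW(<S>) ⊇ FOLLOW(<N>) = {$, p}. Thus FOLLOW(<S>) = {$, p}.
FOLLOW(<A>): in <S>→<A> <N>, <A> is followed by <N> with FIRST {λ, p, v}; in <S>→<A> <N>, the suffix after <A> is nullable, so FOLLOW(<A>) ⊇ FOLLOW(<S>) = {$, p}; in <N>→<A> p, <A> is followed by p with FIRST {p}. Thus FOLLOW(<A>) = {$, p, v}.
FOLLOW(<N>): in <S>→<A> <N>, the suffix after <N> is empty, so FOLLOW(<N>) ⊇ FOLLOW(<S>) = {$, p}; in <A>→v <N> p, <N> is followed by p with FIRST {p}. Thus FOLLOW(<N>) = {$, p}.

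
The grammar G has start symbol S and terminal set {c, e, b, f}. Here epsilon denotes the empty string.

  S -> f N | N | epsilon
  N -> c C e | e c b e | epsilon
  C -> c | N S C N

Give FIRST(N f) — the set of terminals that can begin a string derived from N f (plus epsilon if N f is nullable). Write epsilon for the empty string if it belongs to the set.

FIRST(N): from N->c C e we get {c}; from N->e c b e we get {e}; from N->epsilon we get {epsilon}. So FIRST(N) = {epsilon, c, e}.
FIRST(S): from S->f N we get {f}; from S->N we get {epsilon, c, e}; from S->epsilon we get {epsilon}. So FIRST(S) = {epsilon, c, e, f}.
FIRST(C): from C->c we get {c}; from C->N S C N we get {c, e, f}. So FIRST(C) = {c, e, f}.
FIRST(N f): take FIRST of each symbol in turn, carrying on past any symbol whose FIRST contains epsilon; result {c, e, f}.

{c, e, f}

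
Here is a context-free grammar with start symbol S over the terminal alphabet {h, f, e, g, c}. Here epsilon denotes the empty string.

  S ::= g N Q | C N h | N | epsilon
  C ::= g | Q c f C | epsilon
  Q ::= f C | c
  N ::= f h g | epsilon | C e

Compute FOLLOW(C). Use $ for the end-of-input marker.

FIRST(Q): from Q::=f C we get {f}; from Q::=c we get {c}. So FIRST(Q) = {c, f}.
FIRST(C): from C::=g we get {g}; from C::=Q c f C we get {c, f}; from C::=epsilon we get {epsilon}. So FIRST(C) = {epsilon, c, f, g}.
FIRST(N): from N::=f h g we get {f}; from N::=epsilon we get {epsilon}; from N::=C e we get {c, e, f, g}. So FIRST(N) = {epsilon, c, e, f, g}.
FIRST(S): from S::=g N Q we get {g}; from S::=C N h we get {c, e, f, g, h}; from S::=N we get {epsilon, c, e, f, g}; from S::=epsilon we get {epsilon}. So FIRST(S) = {epsilon, c, e, f, g, h}.
FOLLOW(S) includes $ since S is the start symbol.
FOLLOW(S): S appears on no right-hand side. Thus FOLLOW(S) = {$}.
FOLLOW(Q): in S::=g N Q, the suffix after Q is empty, so FOLLOW(Q) ⊇ FOLLOW(S) = {$}; in C::=Q c f C, Q is followed by c f C with FIRST {c}. Thus FOLLOW(Q) = {$, c}.
FOLLOW(C): in S::=C N h, C is followed by N h with FIRST {c, e, f, g, h}; in C::=Q c f C, the suffix after C is empty (adds nothing new); in Q::=f C, the suffix after C is empty, so FOLLOW(C) ⊇ FOLLOW(Q) = {$, c}; in N::=C e, C is followed by e with FIRST {e}. Thus FOLLOW(C) = {$, c, e, f, g, h}.
FOLLOW(N): in S::=g N Q, N is followed by Q with FIRST {c, f}; in S::=C N h, N is followed by h with FIRST {h}; in S::=N, the suffix after N is empty, so FOLLOW(N) ⊇ FOLLOW(S) = {$}. Thus FOLLOW(N) = {$, c, f, h}.

{$, c, e, f, g, h}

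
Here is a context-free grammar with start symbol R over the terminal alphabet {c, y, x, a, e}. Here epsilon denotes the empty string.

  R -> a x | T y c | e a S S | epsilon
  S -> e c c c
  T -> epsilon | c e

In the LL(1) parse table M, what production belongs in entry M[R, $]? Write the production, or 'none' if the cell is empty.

R -> epsilon

FIRST(S) = {e}
FIRST(T) = {epsilon, c}
FIRST(R) = {epsilon, a, c, e, y}  (via T y c)
FOLLOW(R) includes $ since R is the start symbol.
FOLLOW(R): R appears on no right-hand side. Thus FOLLOW(R) = {$}.
For R -> a x: FIRST(a x) = {a}, so it goes in M[R, t] for t ∈ {a}.
For R -> T y c: FIRST(T y c) = {c, y}, so it goes in M[R, t] for t ∈ {c, y}.
For R -> e a S S: FIRST(e a S S) = {e}, so it goes in M[R, t] for t ∈ {e}.
For R -> epsilon: FIRST(epsilon) = {epsilon}, so it goes in M[R, t] for t ∈ {}; since epsilon ∈ FIRST, also for every t ∈ FOLLOW(R) = {$}.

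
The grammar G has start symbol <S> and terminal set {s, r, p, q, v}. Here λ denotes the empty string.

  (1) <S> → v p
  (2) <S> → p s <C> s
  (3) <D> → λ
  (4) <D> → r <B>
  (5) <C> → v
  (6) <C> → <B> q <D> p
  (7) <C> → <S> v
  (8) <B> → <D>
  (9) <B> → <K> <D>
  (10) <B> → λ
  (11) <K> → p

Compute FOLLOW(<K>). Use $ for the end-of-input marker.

{p, q, r}

FIRST(<S>) = {p, v}
FIRST(<D>) = {λ, r}
FIRST(<K>) = {p}
FIRST(<B>) = {λ, p, r}  (via <D>, <K> <D>)
FIRST(<C>) = {p, q, r, v}  (via <B> q <D> p, <S> v)
FOLLOW(<S>) includes $ since <S> is the start symbol.
FOLLOW(<S>): in <C>→<S> v, <S> is followed by v with FIRST {v}. Thus FOLLOW(<S>) = {$, v}.
FOLLOW(<C>): in <S>→p s <C> s, <C> is followed by s with FIRST {s}. Thus FOLLOW(<C>) = {s}.
FOLLOW(<D>): in <C>→<B> q <D> p, <D> is followed by p with FIRST {p}; in <B>→<D>, the suffix after <D> is empty, so FOLLOW(<D>) ⊇ FOLLOW(<B>) = {p, q}; in <B>→<K> <D>, the suffix after <D> is empty, so FOLLOW(<D>) ⊇ FOLLOW(<B>) = {p, q}. Thus FOLLOW(<D>) = {p, q}.
FOLLOW(<B>): in <D>→r <B>, the suffix after <B> is empty, so FOLLOW(<B>) ⊇ FOLLOW(<D>) = {p, q}; in <C>→<B> q <D> p, <B> is followed by q <D> p with FIRST {q}. Thus FOLLOW(<B>) = {p, q}.
FOLLOW(<K>): in <B>→<K> <D>, <K> is followed by <D> with FIRST {λ, r}; in <B>→<K> <D>, the suffix after <K> is nullable, so FOLLOW(<K>) ⊇ FOLLOW(<B>) = {p, q}. Thus FOLLOW(<K>) = {p, q, r}.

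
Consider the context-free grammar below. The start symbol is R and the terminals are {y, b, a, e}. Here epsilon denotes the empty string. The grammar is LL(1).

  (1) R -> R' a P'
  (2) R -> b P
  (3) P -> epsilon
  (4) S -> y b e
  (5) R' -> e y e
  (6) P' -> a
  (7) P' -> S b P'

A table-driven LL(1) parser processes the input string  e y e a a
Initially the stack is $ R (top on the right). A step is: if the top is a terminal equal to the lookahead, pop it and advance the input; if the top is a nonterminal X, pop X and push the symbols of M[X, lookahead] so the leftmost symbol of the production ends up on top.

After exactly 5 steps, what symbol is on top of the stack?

a

step 1: stack=$ R  input=e y e a a $  — expand R -> R' a P'
step 2: stack=$ P' a R'  input=e y e a a $  — expand R' -> e y e
step 3: stack=$ P' a e y e  input=e y e a a $  — match e
step 4: stack=$ P' a e y  input=y e a a $  — match y
step 5: stack=$ P' a e  input=e a a $  — match e
Stack after step 5: $ P' a (top = a).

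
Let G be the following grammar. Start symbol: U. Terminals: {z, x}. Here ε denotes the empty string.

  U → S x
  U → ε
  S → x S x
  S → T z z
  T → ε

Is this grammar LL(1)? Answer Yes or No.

FIRST(U) = {ε, x, z}
FIRST(S) = {x, z}
FIRST(T) = {ε}
FOLLOW(U) = {$}
FOLLOW(S) = {x}
FOLLOW(T) = {z}
Each cell of M receives at most one production.

Yes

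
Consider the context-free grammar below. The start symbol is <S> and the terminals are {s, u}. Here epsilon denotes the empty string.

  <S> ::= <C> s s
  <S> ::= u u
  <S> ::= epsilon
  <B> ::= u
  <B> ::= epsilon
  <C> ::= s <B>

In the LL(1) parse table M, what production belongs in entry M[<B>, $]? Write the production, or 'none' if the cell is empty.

FIRST(<B>): from <B>::=u we get {u}; from <B>::=epsilon we get {epsilon}. So FIRST(<B>) = {epsilon, u}.
FIRST(<C>): from <C>::=s <B> we get {s}. So FIRST(<C>) = {s}.
FIRST(<S>): from <S>::=<C> s s we get {s}; from <S>::=u u we get {u}; from <S>::=epsilon we get {epsilon}. So FIRST(<S>) = {epsilon, s, u}.
FOLLOW(<S>) includes $ since <S> is the start symbol.
FOLLOW(<C>): in <S>::=<C> s s, <C> is followed by s s with FIRST {s}. Thus FOLLOW(<C>) = {s}.
FOLLOW(<B>): in <C>::=s <B>, the suffix after <B> is empty, so FOLLOW(<B>) ⊇ FOLLOW(<C>) = {s}. Thus FOLLOW(<B>) = {s}.
For <B> ::= u: FIRST(u) = {u}, so it goes in M[<B>, t] for t ∈ {u}.
For <B> ::= epsilon: FIRST(epsilon) = {epsilon}, so it goes in M[<B>, t] for t ∈ {}; since epsilon ∈ FIRST, also for every t ∈ FOLLOW(<B>) = {s}.
None of these place a production in M[<B>, $].

none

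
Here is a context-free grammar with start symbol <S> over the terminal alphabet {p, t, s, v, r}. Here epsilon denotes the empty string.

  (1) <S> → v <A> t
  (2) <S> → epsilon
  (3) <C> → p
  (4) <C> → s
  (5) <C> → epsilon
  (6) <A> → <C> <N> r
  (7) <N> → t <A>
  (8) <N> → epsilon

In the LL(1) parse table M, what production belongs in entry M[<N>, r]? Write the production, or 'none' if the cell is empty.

FIRST(<S>): from <S>→v <A> t we get {v}; from <S>→epsilon we get {epsilon}. So FIRST(<S>) = {epsilon, v}.
FIRST(<C>): from <C>→p we get {p}; from <C>→s we get {s}; from <C>→epsilon we get {epsilon}. So FIRST(<C>) = {epsilon, p, s}.
FIRST(<N>): from <N>→t <A> we get {t}; from <N>→epsilon we get {epsilon}. So FIRST(<N>) = {epsilon, t}.
FIRST(<A>): from <A>→<C> <N> r we get {p, r, s, t}. So FIRST(<A>) = {p, r, s, t}.
FOLLOW(<S>) includes $ since <S> is the start symbol.
FOLLOW(<N>): in <A>→<C> <N> r, <N> is followed by r with FIRST {r}. Thus FOLLOW(<N>) = {r}.
For <N> → t <A>: FIRST(t <A>) = {t}, so it goes in M[<N>, t] for t ∈ {t}.
For <N> → epsilon: FIRST(epsilon) = {epsilon}, so it goes in M[<N>, t] for t ∈ {}; since epsilon ∈ FIRST, also for every t ∈ FOLLOW(<N>) = {r}.

<N> → epsilon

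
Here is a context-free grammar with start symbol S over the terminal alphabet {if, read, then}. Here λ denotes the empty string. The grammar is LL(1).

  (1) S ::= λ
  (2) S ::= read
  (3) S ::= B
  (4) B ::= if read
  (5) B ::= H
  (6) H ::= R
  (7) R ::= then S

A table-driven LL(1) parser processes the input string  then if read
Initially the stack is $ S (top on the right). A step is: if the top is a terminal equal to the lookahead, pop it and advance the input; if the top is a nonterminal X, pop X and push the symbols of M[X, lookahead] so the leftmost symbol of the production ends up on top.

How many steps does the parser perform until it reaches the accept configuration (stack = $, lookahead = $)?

9

step 1: stack=$ S  input=then if read $  — expand S ::= B
step 2: stack=$ B  input=then if read $  — expand B ::= H
step 3: stack=$ H  input=then if read $  — expand H ::= R
step 4: stack=$ R  input=then if read $  — expand R ::= then S
step 5: stack=$ S then  input=then if read $  — match then
step 6: stack=$ S  input=if read $  — expand S ::= B
step 7: stack=$ B  input=if read $  — expand B ::= if read
step 8: stack=$ read if  input=if read $  — match if
step 9: stack=$ read  input=read $  — match read
Accept reached after 9 steps.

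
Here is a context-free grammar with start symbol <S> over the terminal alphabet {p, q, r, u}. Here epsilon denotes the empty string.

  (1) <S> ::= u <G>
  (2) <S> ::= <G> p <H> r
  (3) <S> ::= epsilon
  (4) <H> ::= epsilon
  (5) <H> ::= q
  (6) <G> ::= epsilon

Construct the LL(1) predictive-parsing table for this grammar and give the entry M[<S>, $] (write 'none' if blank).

<S> ::= epsilon

FIRST(<H>): from <H>::=epsilon we get {epsilon}; from <H>::=q we get {q}. So FIRST(<H>) = {epsilon, q}.
FIRST(<G>): from <G>::=epsilon we get {epsilon}. So FIRST(<G>) = {epsilon}.
FIRST(<S>): from <S>::=u <G> we get {u}; from <S>::=<G> p <H> r we get {p}; from <S>::=epsilon we get {epsilon}. So FIRST(<S>) = {epsilon, p, u}.
FOLLOW(<S>) includes $ since <S> is the start symbol.
FOLLOW(<S>): <S> appears on no right-hand side. Thus FOLLOW(<S>) = {$}.
For <S> ::= u <G>: FIRST(u <G>) = {u}, so it goes in M[<S>, t] for t ∈ {u}.
For <S> ::= <G> p <H> r: FIRST(<G> p <H> r) = {p}, so it goes in M[<S>, t] for t ∈ {p}.
For <S> ::= epsilon: FIRST(epsilon) = {epsilon}, so it goes in M[<S>, t] for t ∈ {}; since epsilon ∈ FIRST, also for every t ∈ FOLLOW(<S>) = {$}.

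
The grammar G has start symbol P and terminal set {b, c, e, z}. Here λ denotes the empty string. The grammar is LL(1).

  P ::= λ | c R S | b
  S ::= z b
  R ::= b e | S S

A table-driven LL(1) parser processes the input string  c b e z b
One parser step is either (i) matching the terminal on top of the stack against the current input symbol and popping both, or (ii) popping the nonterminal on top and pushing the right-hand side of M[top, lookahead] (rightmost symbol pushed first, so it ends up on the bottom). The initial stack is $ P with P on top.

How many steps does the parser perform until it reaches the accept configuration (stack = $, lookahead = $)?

     Stack    Input        Action
  1  $ P      c b e z b $  expand P ::= c R S
  2  $ S R c  c b e z b $  match c
  3  $ S R    b e z b $    expand R ::= b e
  4  $ S e b  b e z b $    match b
  5  $ S e    e z b $      match e
  6  $ S      z b $        expand S ::= z b
  7  $ b z    z b $        match z
  8  $ b      b $          match b
Accept reached after 8 steps.

8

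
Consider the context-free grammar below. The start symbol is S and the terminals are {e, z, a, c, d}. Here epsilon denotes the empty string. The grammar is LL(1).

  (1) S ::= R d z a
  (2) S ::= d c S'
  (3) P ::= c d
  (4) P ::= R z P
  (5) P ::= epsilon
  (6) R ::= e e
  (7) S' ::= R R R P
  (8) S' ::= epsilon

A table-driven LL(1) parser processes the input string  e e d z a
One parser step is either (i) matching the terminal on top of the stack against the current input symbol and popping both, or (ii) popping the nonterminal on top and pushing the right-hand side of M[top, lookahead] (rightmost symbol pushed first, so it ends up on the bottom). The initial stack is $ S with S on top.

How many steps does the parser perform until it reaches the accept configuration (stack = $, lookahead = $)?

     Stack        Input        Action
  1  $ S          e e d z a $  expand S ::= R d z a
  2  $ a z d R    e e d z a $  expand R ::= e e
  3  $ a z d e e  e e d z a $  match e
  4  $ a z d e    e d z a $    match e
  5  $ a z d      d z a $      match d
  6  $ a z        z a $        match z
  7  $ a          a $          match a
Accept reached after 7 steps.

7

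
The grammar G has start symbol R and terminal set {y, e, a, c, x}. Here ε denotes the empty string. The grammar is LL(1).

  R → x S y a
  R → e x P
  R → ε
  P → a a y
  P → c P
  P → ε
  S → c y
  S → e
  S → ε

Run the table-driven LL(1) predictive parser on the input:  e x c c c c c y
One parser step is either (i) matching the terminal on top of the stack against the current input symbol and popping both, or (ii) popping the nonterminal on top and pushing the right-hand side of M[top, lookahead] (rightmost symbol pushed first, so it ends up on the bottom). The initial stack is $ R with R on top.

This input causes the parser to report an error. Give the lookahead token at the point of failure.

y

step 1: stack=$ R  input=e x c c c c c y $  — expand R → e x P
step 2: stack=$ P x e  input=e x c c c c c y $  — match e
step 3: stack=$ P x  input=x c c c c c y $  — match x
step 4: stack=$ P  input=c c c c c y $  — expand P → c P
step 5: stack=$ P c  input=c c c c c y $  — match c
step 6: stack=$ P  input=c c c c y $  — expand P → c P
step 7: stack=$ P c  input=c c c c y $  — match c
step 8: stack=$ P  input=c c c y $  — expand P → c P
step 9: stack=$ P c  input=c c c y $  — match c
step 10: stack=$ P  input=c c y $  — expand P → c P
step 11: stack=$ P c  input=c c y $  — match c
step 12: stack=$ P  input=c y $  — expand P → c P
step 13: stack=$ P c  input=c y $  — match c
step 14: stack=$ P  input=y $  — error: M[P, y] is empty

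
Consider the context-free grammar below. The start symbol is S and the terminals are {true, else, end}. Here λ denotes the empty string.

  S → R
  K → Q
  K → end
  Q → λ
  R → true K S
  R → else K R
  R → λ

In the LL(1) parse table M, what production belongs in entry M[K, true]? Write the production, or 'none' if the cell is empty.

FIRST(Q): from Q→λ we get {λ}. So FIRST(Q) = {λ}.
FIRST(R): from R→true K S we get {true}; from R→else K R we get {else}; from R→λ we get {λ}. So FIRST(R) = {λ, else, true}.
FIRST(S): from S→R we get {λ, else, true}. So FIRST(S) = {λ, else, true}.
FIRST(K): from K→Q we get {λ}; from K→end we get {end}. So FIRST(K) = {λ, end}.
FOLLOW(S) includes $ since S is the start symbol.
FOLLOW(R): in S→R, the suffix after R is empty, so FOLLOW(R) ⊇ FOLLOW(S) = {$}; in R→else K R, the suffix after R is empty (adds nothing new). Thus FOLLOW(R) = {$}.
FOLLOW(K): in R→true K S, K is followed by S with FIRST {λ, else, true}; in R→true K S, the suffix after K is nullable, so FOLLOW(K) ⊇ FOLLOW(R) = {$}; in R→else K R, K is followed by R with FIRST {λ, else, true}; in R→else K R, the suffix after K is nullable, so FOLLOW(K) ⊇ FOLLOW(R) = {$}. Thus FOLLOW(K) = {$, else, true}.
For K → Q: FIRST(Q) = {λ}, so it goes in M[K, t] for t ∈ {}; since λ ∈ FIRST, also for every t ∈ FOLLOW(K) = {$, else, true}.
For K → end: FIRST(end) = {end}, so it goes in M[K, t] for t ∈ {end}.

K → Q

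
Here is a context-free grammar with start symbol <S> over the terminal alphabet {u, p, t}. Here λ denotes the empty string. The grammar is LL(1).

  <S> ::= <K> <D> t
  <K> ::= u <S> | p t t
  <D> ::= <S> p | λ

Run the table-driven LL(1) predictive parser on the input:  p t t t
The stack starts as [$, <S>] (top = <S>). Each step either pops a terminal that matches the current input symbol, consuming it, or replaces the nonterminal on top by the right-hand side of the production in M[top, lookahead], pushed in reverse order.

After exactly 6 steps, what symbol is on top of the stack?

step 1: stack=$ <S>  input=p t t t $  — expand <S> ::= <K> <D> t
step 2: stack=$ t <D> <K>  input=p t t t $  — expand <K> ::= p t t
step 3: stack=$ t <D> t t p  input=p t t t $  — match p
step 4: stack=$ t <D> t t  input=t t t $  — match t
step 5: stack=$ t <D> t  input=t t $  — match t
step 6: stack=$ t <D>  input=t $  — expand <D> ::= λ
Stack after step 6: $ t (top = t).

t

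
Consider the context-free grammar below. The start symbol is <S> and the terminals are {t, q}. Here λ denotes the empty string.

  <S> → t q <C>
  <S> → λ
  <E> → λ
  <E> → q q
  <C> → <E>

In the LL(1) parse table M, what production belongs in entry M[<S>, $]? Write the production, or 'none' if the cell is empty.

<S> → λ

FIRST(<S>) = {λ, t}
FIRST(<E>) = {λ, q}
FIRST(<C>) = {λ, q}  (via <E>)
FOLLOW(<S>) includes $ since <S> is the start symbol.
FOLLOW(<S>): <S> appears on no right-hand side. Thus FOLLOW(<S>) = {$}.
For <S> → t q <C>: FIRST(t q <C>) = {t}, so it goes in M[<S>, t] for t ∈ {t}.
For <S> → λ: FIRST(λ) = {λ}, so it goes in M[<S>, t] for t ∈ {}; since λ ∈ FIRST, also for every t ∈ FOLLOW(<S>) = {$}.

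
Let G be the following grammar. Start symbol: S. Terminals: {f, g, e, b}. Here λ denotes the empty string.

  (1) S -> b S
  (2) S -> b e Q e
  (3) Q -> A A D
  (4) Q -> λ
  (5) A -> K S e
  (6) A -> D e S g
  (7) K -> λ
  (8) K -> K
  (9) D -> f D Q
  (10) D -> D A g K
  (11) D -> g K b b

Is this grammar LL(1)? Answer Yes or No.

FIRST(S) = {b}
FIRST(Q) = {λ, b, f, g}
FIRST(A) = {b, f, g}
FIRST(K) = {λ}
FIRST(D) = {f, g}
FOLLOW(S) = {$, e, g}
FOLLOW(Q) = {b, e, f, g}
FOLLOW(A) = {b, f, g}
FOLLOW(K) = {b, e, f, g}
FOLLOW(D) = {b, e, f, g}
Cell M[D, f] receives both D -> f D Q and D -> D A g K — the grammar is not LL(1).

No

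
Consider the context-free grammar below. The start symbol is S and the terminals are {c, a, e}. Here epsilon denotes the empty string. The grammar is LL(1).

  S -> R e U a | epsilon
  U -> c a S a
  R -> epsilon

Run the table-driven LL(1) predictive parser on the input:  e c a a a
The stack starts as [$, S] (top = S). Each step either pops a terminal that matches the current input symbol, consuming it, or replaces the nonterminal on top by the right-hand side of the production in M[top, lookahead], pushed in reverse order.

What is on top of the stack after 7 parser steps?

     Stack        Input        Action
  1  $ S          e c a a a $  expand S -> R e U a
  2  $ a U e R    e c a a a $  expand R -> epsilon
  3  $ a U e      e c a a a $  match e
  4  $ a U        c a a a $    expand U -> c a S a
  5  $ a a S a c  c a a a $    match c
  6  $ a a S a    a a a $      match a
  7  $ a a S      a a $        expand S -> epsilon
Stack after step 7: $ a a (top = a).

a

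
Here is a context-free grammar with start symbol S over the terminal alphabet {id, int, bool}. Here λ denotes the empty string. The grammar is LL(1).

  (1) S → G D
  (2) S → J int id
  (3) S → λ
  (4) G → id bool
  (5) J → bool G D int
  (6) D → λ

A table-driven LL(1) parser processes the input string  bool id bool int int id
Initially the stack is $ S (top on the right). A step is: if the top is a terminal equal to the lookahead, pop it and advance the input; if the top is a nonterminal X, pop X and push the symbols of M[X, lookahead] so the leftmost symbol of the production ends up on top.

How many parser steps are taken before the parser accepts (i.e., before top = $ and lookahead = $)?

step 1: stack=$ S  input=bool id bool int int id $  — expand S → J int id
step 2: stack=$ id int J  input=bool id bool int int id $  — expand J → bool G D int
step 3: stack=$ id int int D G bool  input=bool id bool int int id $  — match bool
step 4: stack=$ id int int D G  input=id bool int int id $  — expand G → id bool
step 5: stack=$ id int int D bool id  input=id bool int int id $  — match id
step 6: stack=$ id int int D bool  input=bool int int id $  — match bool
step 7: stack=$ id int int D  input=int int id $  — expand D → λ
step 8: stack=$ id int int  input=int int id $  — match int
step 9: stack=$ id int  input=int id $  — match int
step 10: stack=$ id  input=id $  — match id
Accept reached after 10 steps.

10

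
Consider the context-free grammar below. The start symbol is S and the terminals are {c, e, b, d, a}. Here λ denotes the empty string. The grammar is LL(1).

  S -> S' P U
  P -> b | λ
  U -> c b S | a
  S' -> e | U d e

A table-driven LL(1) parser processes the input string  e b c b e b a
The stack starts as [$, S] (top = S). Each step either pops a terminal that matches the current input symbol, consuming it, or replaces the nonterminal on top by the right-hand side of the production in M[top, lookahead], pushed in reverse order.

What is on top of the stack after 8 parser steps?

     Stack     Input            Action
  1  $ S       e b c b e b a $  expand S -> S' P U
  2  $ U P S'  e b c b e b a $  expand S' -> e
  3  $ U P e   e b c b e b a $  match e
  4  $ U P     b c b e b a $    expand P -> b
  5  $ U b     b c b e b a $    match b
  6  $ U       c b e b a $      expand U -> c b S
  7  $ S b c   c b e b a $      match c
  8  $ S b     b e b a $        match b
Stack after step 8: $ S (top = S).

S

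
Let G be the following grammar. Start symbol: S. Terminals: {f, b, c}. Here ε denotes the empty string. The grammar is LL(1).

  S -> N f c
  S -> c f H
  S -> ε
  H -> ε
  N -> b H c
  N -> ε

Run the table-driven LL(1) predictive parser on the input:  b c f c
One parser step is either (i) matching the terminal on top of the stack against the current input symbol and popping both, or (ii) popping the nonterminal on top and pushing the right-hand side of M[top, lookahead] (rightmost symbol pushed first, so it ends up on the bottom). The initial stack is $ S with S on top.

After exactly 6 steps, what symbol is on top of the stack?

     Stack        Input      Action
  1  $ S          b c f c $  expand S -> N f c
  2  $ c f N      b c f c $  expand N -> b H c
  3  $ c f c H b  b c f c $  match b
  4  $ c f c H    c f c $    expand H -> ε
  5  $ c f c      c f c $    match c
  6  $ c f        f c $      match f
Stack after step 6: $ c (top = c).

c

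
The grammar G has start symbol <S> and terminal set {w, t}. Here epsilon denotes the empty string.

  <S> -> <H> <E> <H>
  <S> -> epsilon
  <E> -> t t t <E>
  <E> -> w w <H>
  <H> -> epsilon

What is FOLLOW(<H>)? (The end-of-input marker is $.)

FIRST(<E>): from <E>->t t t <E> we get {t}; from <E>->w w <H> we get {w}. So FIRST(<E>) = {t, w}.
FIRST(<H>): from <H>->epsilon we get {epsilon}. So FIRST(<H>) = {epsilon}.
FIRST(<S>): from <S>-><H> <E> <H> we get {t, w}; from <S>->epsilon we get {epsilon}. So FIRST(<S>) = {epsilon, t, w}.
FOLLOW(<S>) includes $ since <S> is the start symbol.
FOLLOW(<S>): <S> appears on no right-hand side. Thus FOLLOW(<S>) = {$}.
FOLLOW(<E>): in <S>-><H> <E> <H>, <E> is followed by <H> with FIRST {epsilon}; in <S>-><H> <E> <H>, the suffix after <E> is nullable, so FOLLOW(<E>) ⊇ FOLLOW(<S>) = {$}; in <E>->t t t <E>, the suffix after <E> is empty (adds nothing new). Thus FOLLOW(<E>) = {$}.
FOLLOW(<H>): in <S>-><H> <E> <H> (occurrence 1), <H> is followed by <E> <H> with FIRST {t, w}; in <S>-><H> <E> <H> (occurrence 2), the suffix after <H> is empty, so FOLLOW(<H>) ⊇ FOLLOW(<S>) = {$}; in <E>->w w <H>, the suffix after <H> is empty, so FOLLOW(<H>) ⊇ FOLLOW(<E>) = {$}. Thus FOLLOW(<H>) = {$, t, w}.

{$, t, w}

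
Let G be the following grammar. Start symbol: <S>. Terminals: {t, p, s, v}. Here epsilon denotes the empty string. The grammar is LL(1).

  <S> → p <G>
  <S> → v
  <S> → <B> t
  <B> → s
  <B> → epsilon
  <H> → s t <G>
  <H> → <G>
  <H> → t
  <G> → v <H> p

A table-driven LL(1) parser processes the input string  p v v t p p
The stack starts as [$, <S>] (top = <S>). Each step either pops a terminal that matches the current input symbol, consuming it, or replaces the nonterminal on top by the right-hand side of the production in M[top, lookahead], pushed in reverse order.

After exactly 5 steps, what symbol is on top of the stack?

<G>

step 1: stack=$ <S>  input=p v v t p p $  — expand <S> → p <G>
step 2: stack=$ <G> p  input=p v v t p p $  — match p
step 3: stack=$ <G>  input=v v t p p $  — expand <G> → v <H> p
step 4: stack=$ p <H> v  input=v v t p p $  — match v
step 5: stack=$ p <H>  input=v t p p $  — expand <H> → <G>
Stack after step 5: $ p <G> (top = <G>).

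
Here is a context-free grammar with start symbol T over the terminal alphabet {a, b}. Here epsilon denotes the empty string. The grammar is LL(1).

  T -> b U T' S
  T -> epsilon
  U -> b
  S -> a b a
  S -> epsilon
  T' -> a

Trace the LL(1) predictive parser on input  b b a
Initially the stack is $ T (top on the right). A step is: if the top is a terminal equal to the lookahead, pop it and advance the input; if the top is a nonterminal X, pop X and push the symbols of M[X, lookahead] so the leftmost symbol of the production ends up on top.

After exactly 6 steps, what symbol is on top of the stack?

     Stack       Input    Action
  1  $ T         b b a $  expand T -> b U T' S
  2  $ S T' U b  b b a $  match b
  3  $ S T' U    b a $    expand U -> b
  4  $ S T' b    b a $    match b
  5  $ S T'      a $      expand T' -> a
  6  $ S a       a $      match a
Stack after step 6: $ S (top = S).

S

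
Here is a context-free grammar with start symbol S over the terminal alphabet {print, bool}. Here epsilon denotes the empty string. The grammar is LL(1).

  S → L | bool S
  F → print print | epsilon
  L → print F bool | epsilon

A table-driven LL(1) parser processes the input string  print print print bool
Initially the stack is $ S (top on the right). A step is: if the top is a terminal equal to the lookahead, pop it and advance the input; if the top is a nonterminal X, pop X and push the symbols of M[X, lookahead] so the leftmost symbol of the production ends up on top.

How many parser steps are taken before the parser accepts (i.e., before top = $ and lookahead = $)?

7

step 1: stack=$ S  input=print print print bool $  — expand S → L
step 2: stack=$ L  input=print print print bool $  — expand L → print F bool
step 3: stack=$ bool F print  input=print print print bool $  — match print
step 4: stack=$ bool F  input=print print bool $  — expand F → print print
step 5: stack=$ bool print print  input=print print bool $  — match print
step 6: stack=$ bool print  input=print bool $  — match print
step 7: stack=$ bool  input=bool $  — match bool
Accept reached after 7 steps.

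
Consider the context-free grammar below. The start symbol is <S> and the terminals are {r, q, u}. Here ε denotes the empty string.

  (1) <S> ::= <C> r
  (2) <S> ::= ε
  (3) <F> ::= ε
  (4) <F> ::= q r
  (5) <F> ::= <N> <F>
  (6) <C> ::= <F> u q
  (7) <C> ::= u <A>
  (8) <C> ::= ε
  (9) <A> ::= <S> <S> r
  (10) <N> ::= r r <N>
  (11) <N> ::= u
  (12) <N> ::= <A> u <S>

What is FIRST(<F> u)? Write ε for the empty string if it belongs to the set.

FIRST(<S>) = {ε, q, r, u}  (via <C> r)
FIRST(<A>) = {q, r, u}  (via <S> <S> r)
FIRST(<N>) = {q, r, u}  (via <A> u <S>)
FIRST(<F>) = {ε, q, r, u}  (via <N> <F>)
FIRST(<C>) = {ε, q, r, u}  (via <F> u q)
FIRST(<F> u): take FIRST of each symbol in turn, carrying on past any symbol whose FIRST contains ε; result {q, r, u}.

{q, r, u}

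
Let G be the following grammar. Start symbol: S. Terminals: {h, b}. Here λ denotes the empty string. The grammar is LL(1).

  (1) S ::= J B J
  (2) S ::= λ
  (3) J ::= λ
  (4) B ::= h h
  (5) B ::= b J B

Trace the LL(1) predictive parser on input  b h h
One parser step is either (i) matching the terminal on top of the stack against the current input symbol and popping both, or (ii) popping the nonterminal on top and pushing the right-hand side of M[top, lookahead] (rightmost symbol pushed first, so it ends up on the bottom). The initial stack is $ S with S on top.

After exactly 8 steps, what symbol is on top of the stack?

step 1: stack=$ S  input=b h h $  — expand S ::= J B J
step 2: stack=$ J B J  input=b h h $  — expand J ::= λ
step 3: stack=$ J B  input=b h h $  — expand B ::= b J B
step 4: stack=$ J B J b  input=b h h $  — match b
step 5: stack=$ J B J  input=h h $  — expand J ::= λ
step 6: stack=$ J B  input=h h $  — expand B ::= h h
step 7: stack=$ J h h  input=h h $  — match h
step 8: stack=$ J h  input=h $  — match h
Stack after step 8: $ J (top = J).

J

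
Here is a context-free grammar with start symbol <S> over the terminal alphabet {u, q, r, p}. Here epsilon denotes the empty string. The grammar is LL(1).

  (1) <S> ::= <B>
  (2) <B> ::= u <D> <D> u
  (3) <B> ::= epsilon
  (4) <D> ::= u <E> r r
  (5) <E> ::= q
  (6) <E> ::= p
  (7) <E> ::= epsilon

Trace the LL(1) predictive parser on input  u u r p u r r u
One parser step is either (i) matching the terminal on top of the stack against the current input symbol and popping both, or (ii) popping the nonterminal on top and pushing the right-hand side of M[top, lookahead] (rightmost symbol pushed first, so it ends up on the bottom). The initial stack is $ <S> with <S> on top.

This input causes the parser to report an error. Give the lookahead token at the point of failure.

p

step 1: stack=$ <S>  input=u u r p u r r u $  — expand <S> ::= <B>
step 2: stack=$ <B>  input=u u r p u r r u $  — expand <B> ::= u <D> <D> u
step 3: stack=$ u <D> <D> u  input=u u r p u r r u $  — match u
step 4: stack=$ u <D> <D>  input=u r p u r r u $  — expand <D> ::= u <E> r r
step 5: stack=$ u <D> r r <E> u  input=u r p u r r u $  — match u
step 6: stack=$ u <D> r r <E>  input=r p u r r u $  — expand <E> ::= epsilon
step 7: stack=$ u <D> r r  input=r p u r r u $  — match r
step 8: stack=$ u <D> r  input=p u r r u $  — error: top is terminal r but lookahead is p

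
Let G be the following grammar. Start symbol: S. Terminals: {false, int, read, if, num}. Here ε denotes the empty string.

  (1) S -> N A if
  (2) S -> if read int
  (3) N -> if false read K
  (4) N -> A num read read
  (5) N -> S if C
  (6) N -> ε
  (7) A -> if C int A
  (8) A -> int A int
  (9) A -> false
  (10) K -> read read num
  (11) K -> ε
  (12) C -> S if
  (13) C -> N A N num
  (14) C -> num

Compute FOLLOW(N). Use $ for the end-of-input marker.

{false, if, int, num}

FIRST(A) = {false, if, int}
FIRST(K) = {ε, read}
FIRST(S) = {false, if, int}  (via N A if)
FIRST(N) = {ε, false, if, int}  (via A num read read, S if C)
FIRST(C) = {false, if, int, num}  (via S if, N A N num)
FOLLOW(S) includes $ since S is the start symbol.
FOLLOW(S): in N->S if C, S is followed by if C with FIRST {if}; in C->S if, S is followed by if with FIRST {if}. Thus FOLLOW(S) = {$, if}.
FOLLOW(N): in S->N A if, N is followed by A if with FIRST {false, if, int}; in C->N A N num (occurrence 1), N is followed by A N num with FIRST {false, if, int}; in C->N A N num (occurrence 2), N is followed by num with FIRST {num}. Thus FOLLOW(N) = {false, if, int, num}.
FOLLOW(A): in S->N A if, A is followed by if with FIRST {if}; in N->A num read read, A is followed by num read read with FIRST {num}; in A->if C int A, the suffix after A is empty (adds nothing new); in A->int A int, A is followed by int with FIRST {int}; in C->N A N num, A is followed by N num with FIRST {false, if, int, num}. Thus FOLLOW(A) = {false, if, int, num}.
FOLLOW(K): in N->if false read K, the suffix after K is empty, so FOLLOW(K) ⊇ FOLLOW(N) = {false, if, int, num}. Thus FOLLOW(K) = {false, if, int, num}.
FOLLOW(C): in N->S if C, the suffix after C is empty, so FOLLOW(C) ⊇ FOLLOW(N) = {false, if, int, num}; in A->if C int A, C is followed by int A with FIRST {int}. Thus FOLLOW(C) = {false, if, int, num}.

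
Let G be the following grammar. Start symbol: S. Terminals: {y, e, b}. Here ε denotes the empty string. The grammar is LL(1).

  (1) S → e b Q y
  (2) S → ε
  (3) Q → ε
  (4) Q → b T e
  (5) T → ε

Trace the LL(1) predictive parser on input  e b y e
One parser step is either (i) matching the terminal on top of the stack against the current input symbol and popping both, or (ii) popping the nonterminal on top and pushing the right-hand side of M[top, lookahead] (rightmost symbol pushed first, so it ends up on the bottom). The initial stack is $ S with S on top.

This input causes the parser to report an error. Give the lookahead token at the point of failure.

step 1: stack=$ S  input=e b y e $  — expand S → e b Q y
step 2: stack=$ y Q b e  input=e b y e $  — match e
step 3: stack=$ y Q b  input=b y e $  — match b
step 4: stack=$ y Q  input=y e $  — expand Q → ε
step 5: stack=$ y  input=y e $  — match y
step 6: stack=$  input=e $  — error: stack empty but input remains

e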